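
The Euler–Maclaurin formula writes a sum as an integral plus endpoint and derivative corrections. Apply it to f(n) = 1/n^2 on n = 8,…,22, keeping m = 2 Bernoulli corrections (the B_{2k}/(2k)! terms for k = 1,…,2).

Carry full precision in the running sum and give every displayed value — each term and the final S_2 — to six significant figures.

∫_8^22 1/x^2 dx evaluates to 0.0795455.
½[f(8) + f(22)] = ½[0.0156250 + 0.00206612] = 0.00884556.
Integral + boundary = 0.0883910.
k=1: B_{2}/(2)! × [f^{(1)}(22) − f^{(1)}(8)] = 1/12 × (-0.000187829 − (-0.00390625)) = 0.000309868.
Running total after k=1: 0.0887009.
k=2: B_{4}/(4)! × [f^{(3)}(22) − f^{(3)}(8)] = −1/720 × (-4.65691e-06 − (-0.000732422)) = -1.01078e-06.

S_2 ≈ 0.0886999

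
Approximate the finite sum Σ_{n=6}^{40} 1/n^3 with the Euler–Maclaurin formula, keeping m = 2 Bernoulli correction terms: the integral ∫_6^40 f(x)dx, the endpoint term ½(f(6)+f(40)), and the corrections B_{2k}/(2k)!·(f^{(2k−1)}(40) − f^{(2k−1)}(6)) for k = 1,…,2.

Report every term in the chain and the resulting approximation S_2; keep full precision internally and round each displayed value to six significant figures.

The integral term ∫_6^40 1/x^3 dx = 0.0135764.
½[f(6) + f(40)] = ½[0.00462963 + 1.56250e-05] = 0.00232263.
Integral + boundary = 0.0158990.
Order-1 term: 1/12 · (-1.17187e-06 − (-0.00231481)) = 0.000192804.
Partial sum through k=1: 0.0160918.
Order-2 term: −1/720 · (-1.46484e-08 − (-0.00128601)) = -1.78610e-06.

S_2 ≈ 0.0160900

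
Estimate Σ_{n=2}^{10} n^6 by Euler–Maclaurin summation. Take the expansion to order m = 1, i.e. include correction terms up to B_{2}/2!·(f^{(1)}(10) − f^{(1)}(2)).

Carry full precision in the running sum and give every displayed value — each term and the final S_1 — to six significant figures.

S_1 ≈ 1.97857e+06

Integral: ∫_2^10 x^6 dx = 1.42855e+06.
Endpoint term: (f(2) + f(10))/2 = (64.0000 + 1.00000e+06)/2 = 500032.
So far: 1.92859e+06.
Correction k=1: B_{2}/2! · (f^{(1)}(10) − f^{(1)}(2)) = 1/12 · (600000 − 192.000) = 49984.0.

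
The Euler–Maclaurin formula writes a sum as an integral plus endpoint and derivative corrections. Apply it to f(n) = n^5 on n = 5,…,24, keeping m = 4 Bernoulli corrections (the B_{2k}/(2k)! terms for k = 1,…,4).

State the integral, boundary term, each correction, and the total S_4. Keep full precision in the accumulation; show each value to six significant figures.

The integral term ∫_5^24 x^5 dx = 3.18479e+07.
Boundary: ½(f(5) + f(24)) = ½(3125.00 + 7.96262e+06) = 3.98287e+06.
So far: 3.58308e+07.
Order-1 term: 1/12 · (1.65888e+06 − 3125.00) = 137980.
Partial sum through k=1: 3.59687e+07.
Order-2 term: −1/720 · (34560.0 − 1500.00) = -45.9167.
Partial sum through k=2: 3.59687e+07.
Order-3 term: 1/30240 · (120.000 − 120.000) = 0.00000.
Partial sum through k=3: 3.59687e+07.
Order-4 term: −1/1209600 · (0.00000 − 0.00000) = 0.00000.

S_4 ≈ 3.59687e+07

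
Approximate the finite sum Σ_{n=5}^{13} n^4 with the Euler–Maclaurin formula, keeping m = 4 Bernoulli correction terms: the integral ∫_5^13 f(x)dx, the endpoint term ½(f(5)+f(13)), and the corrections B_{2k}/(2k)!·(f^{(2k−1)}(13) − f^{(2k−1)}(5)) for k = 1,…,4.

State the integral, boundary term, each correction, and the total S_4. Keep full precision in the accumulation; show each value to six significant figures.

S_4 ≈ 88917.0

∫_5^13 x^4 dx evaluates to 73633.6.
Boundary: ½(f(5) + f(13)) = ½(625.000 + 28561.0) = 14593.0.
Running total after boundary: 88226.6.
Order-1 term: 1/12 · (8788.00 − 500.000) = 690.667.
Running total after k=1: 88917.3.
Order-2 term: −1/720 · (312.000 − 120.000) = -0.266667.
Running total after k=2: 88917.0.
Order-3 term: 1/30240 · (0.00000 − 0.00000) = 0.00000.
Running total after k=3: 88917.0.
Order-4 term: −1/1209600 · (0.00000 − 0.00000) = 0.00000.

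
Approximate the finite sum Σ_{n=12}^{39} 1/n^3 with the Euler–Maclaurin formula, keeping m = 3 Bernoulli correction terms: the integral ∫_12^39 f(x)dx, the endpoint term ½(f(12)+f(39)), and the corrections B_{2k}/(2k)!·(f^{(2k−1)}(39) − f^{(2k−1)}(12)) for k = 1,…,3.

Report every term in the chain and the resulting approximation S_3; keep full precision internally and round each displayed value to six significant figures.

S_3 ≈ 0.00345319

Integral: ∫_12^39 1/x^3 dx = 0.00314349.
½[f(12) + f(39)] = ½[0.000578704 + 1.68580e-05] = 0.000297781.
So far: 0.00344127.
Correction k=1: B_{2}/2! · (f^{(1)}(39) − f^{(1)}(12)) = 1/12 · (-1.29677e-06 − (-0.000144676)) = 1.19483e-05.
Partial sum through k=1: 0.00345322.
Correction k=2: B_{4}/4! · (f^{(3)}(39) − f^{(3)}(12)) = −1/720 · (-1.70515e-08 − (-2.00939e-05)) = -2.78845e-08.
Partial sum through k=2: 0.00345319.
Correction k=3: B_{6}/6! · (f^{(5)}(39) − f^{(5)}(12)) = 1/30240 · (-4.70851e-10 − (-5.86071e-06)) = 1.93791e-10.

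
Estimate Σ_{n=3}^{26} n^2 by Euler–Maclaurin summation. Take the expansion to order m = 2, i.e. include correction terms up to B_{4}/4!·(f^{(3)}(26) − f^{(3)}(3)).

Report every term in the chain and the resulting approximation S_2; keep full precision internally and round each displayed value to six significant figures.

∫_3^26 x^2 dx evaluates to 5849.67.
Endpoint term: (f(3) + f(26))/2 = (9.00000 + 676.000)/2 = 342.500.
Running total after boundary: 6192.17.
Correction k=1: B_{2}/2! · (f^{(1)}(26) − f^{(1)}(3)) = 1/12 · (52.0000 − 6.00000) = 3.83333.
Running total after k=1: 6196.00.
Correction k=2: B_{4}/4! · (f^{(3)}(26) − f^{(3)}(3)) = −1/720 · (0.00000 − 0.00000) = 0.00000.

S_2 ≈ 6196.00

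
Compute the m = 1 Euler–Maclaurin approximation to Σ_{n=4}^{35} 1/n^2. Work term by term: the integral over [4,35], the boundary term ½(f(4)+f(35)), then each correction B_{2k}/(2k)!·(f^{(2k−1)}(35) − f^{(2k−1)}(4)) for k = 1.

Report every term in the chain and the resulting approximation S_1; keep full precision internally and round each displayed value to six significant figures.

S_1 ≈ 0.255687

Integral: ∫_4^35 1/x^2 dx = 0.221429.
½[f(4) + f(35)] = ½[0.0625000 + 0.000816327] = 0.0316582.
Integral + boundary = 0.253087.
k=1: B_{2}/(2)! × [f^{(1)}(35) − f^{(1)}(4)] = 1/12 × (-4.66472e-05 − (-0.0312500)) = 0.00260028.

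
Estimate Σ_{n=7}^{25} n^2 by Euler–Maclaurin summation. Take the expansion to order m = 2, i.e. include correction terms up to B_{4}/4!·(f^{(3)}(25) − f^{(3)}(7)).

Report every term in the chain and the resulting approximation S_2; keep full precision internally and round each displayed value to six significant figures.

S_2 ≈ 5434.00

∫_7^25 x^2 dx evaluates to 5094.00.
½[f(7) + f(25)] = ½[49.0000 + 625.000] = 337.000.
Running total after boundary: 5431.00.
k=1: B_{2}/(2)! × [f^{(1)}(25) − f^{(1)}(7)] = 1/12 × (50.0000 − 14.0000) = 3.00000.
After k=1: 5434.00.
k=2: B_{4}/(4)! × [f^{(3)}(25) − f^{(3)}(7)] = −1/720 × (0.00000 − 0.00000) = 0.00000.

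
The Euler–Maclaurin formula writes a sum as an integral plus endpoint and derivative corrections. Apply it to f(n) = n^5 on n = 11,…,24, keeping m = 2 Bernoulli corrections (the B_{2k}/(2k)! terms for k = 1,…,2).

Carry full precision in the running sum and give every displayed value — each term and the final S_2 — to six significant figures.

∫_11^24 x^5 dx evaluates to 3.15552e+07.
Endpoint term: (f(11) + f(24))/2 = (161051 + 7.96262e+06)/2 = 4.06184e+06.
So far: 3.56171e+07.
k=1: B_{2}/(2)! × [f^{(1)}(24) − f^{(1)}(11)] = 1/12 × (1.65888e+06 − 73205.0) = 132140.
Partial sum through k=1: 3.57492e+07.
k=2: B_{4}/(4)! × [f^{(3)}(24) − f^{(3)}(11)] = −1/720 × (34560.0 − 7260.00) = -37.9167.

S_2 ≈ 3.57492e+07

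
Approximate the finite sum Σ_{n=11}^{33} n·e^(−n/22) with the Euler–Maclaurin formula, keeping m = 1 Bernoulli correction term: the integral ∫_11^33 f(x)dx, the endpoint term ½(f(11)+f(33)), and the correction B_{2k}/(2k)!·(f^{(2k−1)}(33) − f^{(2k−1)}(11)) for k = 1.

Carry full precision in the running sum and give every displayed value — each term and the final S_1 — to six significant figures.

The integral term ∫_11^33 x·e^(−x/22) dx = 170.354.
Endpoint term: (f(11) + f(33))/2 = (6.67184 + 7.36330)/2 = 7.01757.
Running total after boundary: 177.371.
k=1: B_{2}/(2)! × [f^{(1)}(33) − f^{(1)}(11)] = 1/12 × (-0.111565 − 0.303265) = -0.0345692.

S_1 ≈ 177.337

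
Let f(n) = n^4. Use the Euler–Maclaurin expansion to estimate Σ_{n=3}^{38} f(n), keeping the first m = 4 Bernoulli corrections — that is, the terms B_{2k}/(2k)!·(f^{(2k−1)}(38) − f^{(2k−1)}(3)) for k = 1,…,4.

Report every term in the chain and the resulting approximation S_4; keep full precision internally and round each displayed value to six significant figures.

S_4 ≈ 1.69079e+07

Integral: ∫_3^38 x^4 dx = 1.58470e+07.
½[f(3) + f(38)] = ½[81.0000 + 2.08514e+06] = 1.04261e+06.
Integral + boundary = 1.68896e+07.
Correction k=1: B_{2}/2! · (f^{(1)}(38) − f^{(1)}(3)) = 1/12 · (219488 − 108.000) = 18281.7.
After k=1: 1.69079e+07.
Correction k=2: B_{4}/4! · (f^{(3)}(38) − f^{(3)}(3)) = −1/720 · (912.000 − 72.0000) = -1.16667.
After k=2: 1.69079e+07.
Correction k=3: B_{6}/6! · (f^{(5)}(38) − f^{(5)}(3)) = 1/30240 · (0.00000 − 0.00000) = 0.00000.
After k=3: 1.69079e+07.
Correction k=4: B_{8}/8! · (f^{(7)}(38) − f^{(7)}(3)) = −1/1209600 · (0.00000 − 0.00000) = 0.00000.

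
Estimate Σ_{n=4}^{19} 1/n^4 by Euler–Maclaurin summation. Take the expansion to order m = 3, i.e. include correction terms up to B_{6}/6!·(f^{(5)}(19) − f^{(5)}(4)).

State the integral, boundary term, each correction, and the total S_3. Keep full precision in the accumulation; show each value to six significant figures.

Integral: ∫_4^19 1/x^4 dx = 0.00515974.
½[f(4) + f(19)] = ½[0.00390625 + 7.67336e-06] = 0.00195696.
Integral + boundary = 0.00711670.
Correction k=1: B_{2}/2! · (f^{(1)}(19) − f^{(1)}(4)) = 1/12 · (-1.61544e-06 − (-0.00390625)) = 0.000325386.
After k=1: 0.00744208.
Correction k=2: B_{4}/4! · (f^{(3)}(19) − f^{(3)}(4)) = −1/720 · (-1.34247e-07 − (-0.00732422)) = -1.01723e-05.
After k=2: 0.00743191.
Correction k=3: B_{6}/6! · (f^{(5)}(19) − f^{(5)}(4)) = 1/30240 · (-2.08251e-08 − (-0.0256348)) = 8.47710e-07.

S_3 ≈ 0.00743276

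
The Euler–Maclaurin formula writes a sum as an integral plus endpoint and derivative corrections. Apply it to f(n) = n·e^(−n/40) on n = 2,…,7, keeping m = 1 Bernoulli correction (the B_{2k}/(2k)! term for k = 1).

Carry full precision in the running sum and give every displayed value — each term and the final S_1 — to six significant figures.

S_1 ≈ 23.7580

The integral term ∫_2^7 x·e^(−x/40) dx = 19.8862.
Boundary: ½(f(2) + f(7)) = ½(1.90246 + 5.87620) = 3.88933.
So far: 23.7756.
k=1: B_{2}/(2)! × [f^{(1)}(7) − f^{(1)}(2)] = 1/12 × (0.692552 − 0.903668) = -0.0175930.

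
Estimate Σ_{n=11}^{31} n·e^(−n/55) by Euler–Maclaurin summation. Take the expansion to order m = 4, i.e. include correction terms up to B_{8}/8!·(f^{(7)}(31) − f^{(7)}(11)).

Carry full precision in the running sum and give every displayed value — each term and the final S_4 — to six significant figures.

S_4 ≈ 293.271

The integral term ∫_11^31 x·e^(−x/55) dx = 279.981.
Endpoint term: (f(11) + f(31))/2 = (9.00604 + 17.6432)/2 = 13.3246.
Running total after boundary: 293.305.
k=1: B_{2}/(2)! × [f^{(1)}(31) − f^{(1)}(11)] = 1/12 × (0.248350 − 0.654985) = -0.0338862.
Running total after k=1: 293.271.
k=2: B_{4}/(4)! × [f^{(3)}(31) − f^{(3)}(11)] = −1/720 × (0.000458387 − 0.000757833) = 4.15897e-07.
Running total after k=2: 293.271.
k=3: B_{6}/(6)! × [f^{(5)}(31) − f^{(5)}(11)] = 1/30240 × (2.75926e-07 − 4.29469e-07) = -5.07748e-12.
Running total after k=3: 293.271.
k=4: B_{8}/(8)! × [f^{(7)}(31) − f^{(7)}(11)] = −1/1209600 × (1.32337e-10 − 2.01129e-10) = 5.68716e-17.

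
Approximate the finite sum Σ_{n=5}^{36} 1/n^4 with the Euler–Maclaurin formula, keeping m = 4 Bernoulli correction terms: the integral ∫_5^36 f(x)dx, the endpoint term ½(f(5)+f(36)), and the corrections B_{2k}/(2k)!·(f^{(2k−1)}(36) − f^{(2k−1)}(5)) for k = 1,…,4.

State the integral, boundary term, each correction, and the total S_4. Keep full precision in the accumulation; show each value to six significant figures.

S_4 ≈ 0.00356445

∫_5^36 1/x^4 dx evaluates to 0.00265952.
Boundary: ½(f(5) + f(36)) = ½(0.00160000 + 5.95374e-07) = 0.000800298.
So far: 0.00345982.
k=1: B_{2}/(2)! × [f^{(1)}(36) − f^{(1)}(5)] = 1/12 × (-6.61527e-08 − (-0.00128000)) = 0.000106661.
Running total after k=1: 0.00356648.
k=2: B_{4}/(4)! × [f^{(3)}(36) − f^{(3)}(5)] = −1/720 × (-1.53131e-09 − (-0.00153600)) = -2.13333e-06.
Running total after k=2: 0.00356435.
k=3: B_{6}/(6)! × [f^{(5)}(36) − f^{(5)}(5)] = 1/30240 × (-6.61678e-11 − (-0.00344064)) = 1.13778e-07.
Running total after k=3: 0.00356446.
k=4: B_{8}/(8)! × [f^{(7)}(36) − f^{(7)}(5)] = −1/1209600 × (-4.59499e-12 − (-0.0123863)) = -1.02400e-08.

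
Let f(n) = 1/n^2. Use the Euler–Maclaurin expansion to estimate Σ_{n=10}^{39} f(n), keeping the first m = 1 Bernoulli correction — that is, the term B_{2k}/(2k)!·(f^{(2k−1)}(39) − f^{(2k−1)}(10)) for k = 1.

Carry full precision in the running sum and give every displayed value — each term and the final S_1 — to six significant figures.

S_1 ≈ 0.0798516

The integral term ∫_10^39 1/x^2 dx = 0.0743590.
Boundary: ½(f(10) + f(39)) = ½(0.0100000 + 0.000657462) = 0.00532873.
So far: 0.0796877.
Order-1 term: 1/12 · (-3.37160e-05 − (-0.00200000)) = 0.000163857.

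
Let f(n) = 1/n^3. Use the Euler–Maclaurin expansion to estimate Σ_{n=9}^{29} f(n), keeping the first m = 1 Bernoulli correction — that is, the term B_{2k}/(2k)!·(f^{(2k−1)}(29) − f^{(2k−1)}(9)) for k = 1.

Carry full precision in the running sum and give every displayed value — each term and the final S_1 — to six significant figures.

S_1 ≈ 0.00632243

Integral: ∫_9^29 1/x^3 dx = 0.00557831.
Endpoint term: (f(9) + f(29))/2 = (0.00137174 + 4.10021e-05)/2 = 0.000706372.
Integral + boundary = 0.00628468.
Correction k=1: B_{2}/2! · (f^{(1)}(29) − f^{(1)}(9)) = 1/12 · (-4.24160e-06 − (-0.000457247)) = 3.77505e-05.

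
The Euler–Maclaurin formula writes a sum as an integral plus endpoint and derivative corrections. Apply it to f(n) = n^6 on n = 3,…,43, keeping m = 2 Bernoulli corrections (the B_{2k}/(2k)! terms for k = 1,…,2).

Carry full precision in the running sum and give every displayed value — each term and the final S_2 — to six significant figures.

S_2 ≈ 4.20654e+10

∫_3^43 x^6 dx evaluates to 3.88312e+10.
Endpoint term: (f(3) + f(43))/2 = (729.000 + 6.32136e+09)/2 = 3.16068e+09.
Running total after boundary: 4.19919e+10.
Correction k=1: B_{2}/2! · (f^{(1)}(43) − f^{(1)}(3)) = 1/12 · (8.82051e+08 − 1458.00) = 7.35041e+07.
Running total after k=1: 4.20654e+10.
Correction k=2: B_{4}/4! · (f^{(3)}(43) − f^{(3)}(3)) = −1/720 · (9.54084e+06 − 3240.00) = -13246.7.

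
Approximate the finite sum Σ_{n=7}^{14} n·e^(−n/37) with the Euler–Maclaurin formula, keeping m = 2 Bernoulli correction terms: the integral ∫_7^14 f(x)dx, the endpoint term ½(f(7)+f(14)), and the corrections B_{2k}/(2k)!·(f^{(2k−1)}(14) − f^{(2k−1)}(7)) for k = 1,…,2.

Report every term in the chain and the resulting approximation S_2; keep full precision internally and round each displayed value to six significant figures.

Integral: ∫_7^14 x·e^(−x/37) dx = 54.8407.
Boundary: ½(f(7) + f(14)) = ½(5.79341 + 9.58960) = 7.69150.
Integral + boundary = 62.5322.
k=1: B_{2}/(2)! × [f^{(1)}(14) − f^{(1)}(7)] = 1/12 × (0.425793 − 0.671051) = -0.0204382.
After k=1: 62.5118.
k=2: B_{4}/(4)! × [f^{(3)}(14) − f^{(3)}(7)] = −1/720 × (0.00131171 − 0.00169928) = 5.38284e-07.

S_2 ≈ 62.5118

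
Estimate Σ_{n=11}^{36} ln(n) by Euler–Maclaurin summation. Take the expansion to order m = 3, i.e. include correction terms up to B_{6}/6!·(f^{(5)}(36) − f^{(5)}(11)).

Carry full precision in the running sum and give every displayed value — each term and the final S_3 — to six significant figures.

S_3 ≈ 80.6153

∫_11^36 ln(x) dx evaluates to 77.6298.
Boundary: ½(f(11) + f(36)) = ½(2.39790 + 3.58352) = 2.99071.
So far: 80.6205.
k=1: B_{2}/(2)! × [f^{(1)}(36) − f^{(1)}(11)] = 1/12 × (0.0277778 − 0.0909091) = -0.00526094.
Running total after k=1: 80.6153.
k=2: B_{4}/(4)! × [f^{(3)}(36) − f^{(3)}(11)] = −1/720 × (4.28669e-05 − 0.00150263) = 2.02745e-06.
Running total after k=2: 80.6153.
k=3: B_{6}/(6)! × [f^{(5)}(36) − f^{(5)}(11)] = 1/30240 × (3.96916e-07 − 0.000149021) = -4.91482e-09.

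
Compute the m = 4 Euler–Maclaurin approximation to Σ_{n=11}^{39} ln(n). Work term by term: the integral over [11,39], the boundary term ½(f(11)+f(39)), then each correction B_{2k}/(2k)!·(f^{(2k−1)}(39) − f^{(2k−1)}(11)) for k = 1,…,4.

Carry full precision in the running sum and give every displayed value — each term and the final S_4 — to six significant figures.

Integral: ∫_11^39 ln(x) dx = 88.5021.
½[f(11) + f(39)] = ½[2.39790 + 3.66356] = 3.03073.
Running total after boundary: 91.5328.
Correction k=1: B_{2}/2! · (f^{(1)}(39) − f^{(1)}(11)) = 1/12 · (0.0256410 − 0.0909091) = -0.00543901.
After k=1: 91.5273.
Correction k=2: B_{4}/4! · (f^{(3)}(39) − f^{(3)}(11)) = −1/720 · (3.37160e-05 − 0.00150263) = 2.04016e-06.
After k=2: 91.5273.
Correction k=3: B_{6}/6! · (f^{(5)}(39) − f^{(5)}(11)) = 1/30240 · (2.66004e-07 − 0.000149021) = -4.91915e-09.
After k=3: 91.5273.
Correction k=4: B_{8}/8! · (f^{(7)}(39) − f^{(7)}(11)) = −1/1209600 · (5.24663e-09 − 3.69474e-05) = 3.05408e-11.

S_4 ≈ 91.5273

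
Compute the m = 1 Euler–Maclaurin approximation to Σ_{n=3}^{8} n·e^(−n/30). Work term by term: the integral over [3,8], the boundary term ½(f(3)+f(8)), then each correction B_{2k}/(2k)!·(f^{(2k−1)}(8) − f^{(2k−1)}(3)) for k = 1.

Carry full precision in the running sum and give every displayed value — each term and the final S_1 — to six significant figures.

∫_3^8 x·e^(−x/30) dx evaluates to 22.6307.
Endpoint term: (f(3) + f(8))/2 = (2.71451 + 6.12743)/2 = 4.42097.
Integral + boundary = 27.0517.
k=1: B_{2}/(2)! × [f^{(1)}(8) − f^{(1)}(3)] = 1/12 × (0.561681 − 0.814354) = -0.0210561.

S_1 ≈ 27.0307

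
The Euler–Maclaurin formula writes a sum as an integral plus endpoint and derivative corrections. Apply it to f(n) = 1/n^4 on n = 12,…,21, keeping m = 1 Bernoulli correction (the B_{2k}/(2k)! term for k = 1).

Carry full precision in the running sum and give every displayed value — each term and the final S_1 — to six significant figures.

The integral term ∫_12^21 1/x^4 dx = 0.000156908.
½[f(12) + f(21)] = ½[4.82253e-05 + 5.14189e-06] = 2.66836e-05.
So far: 0.000183592.
Correction k=1: B_{2}/2! · (f^{(1)}(21) − f^{(1)}(12)) = 1/12 · (-9.79408e-07 − (-1.60751e-05)) = 1.25797e-06.

S_1 ≈ 0.000184850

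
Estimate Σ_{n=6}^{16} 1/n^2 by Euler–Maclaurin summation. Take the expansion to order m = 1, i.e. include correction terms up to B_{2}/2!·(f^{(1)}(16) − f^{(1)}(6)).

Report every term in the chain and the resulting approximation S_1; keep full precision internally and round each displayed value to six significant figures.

∫_6^16 1/x^2 dx evaluates to 0.104167.
Boundary: ½(f(6) + f(16)) = ½(0.0277778 + 0.00390625) = 0.0158420.
So far: 0.120009.
k=1: B_{2}/(2)! × [f^{(1)}(16) − f^{(1)}(6)] = 1/12 × (-0.000488281 − (-0.00925926)) = 0.000730915.

S_1 ≈ 0.120740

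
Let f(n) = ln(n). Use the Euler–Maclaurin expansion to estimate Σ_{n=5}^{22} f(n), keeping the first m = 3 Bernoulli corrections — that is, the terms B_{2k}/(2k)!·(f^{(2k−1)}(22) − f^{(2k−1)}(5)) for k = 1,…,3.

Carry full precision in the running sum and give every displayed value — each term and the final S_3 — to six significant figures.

The integral term ∫_5^22 ln(x) dx = 42.9557.
½[f(5) + f(22)] = ½[1.60944 + 3.09104] = 2.35024.
So far: 45.3060.
Correction k=1: B_{2}/2! · (f^{(1)}(22) − f^{(1)}(5)) = 1/12 · (0.0454545 − 0.200000) = -0.0128788.
After k=1: 45.2931.
Correction k=2: B_{4}/4! · (f^{(3)}(22) − f^{(3)}(5)) = −1/720 · (0.000187829 − 0.0160000) = 2.19613e-05.
After k=2: 45.2931.
Correction k=3: B_{6}/6! · (f^{(5)}(22) − f^{(5)}(5)) = 1/30240 · (4.65691e-06 − 0.00768000) = -2.53814e-07.

S_3 ≈ 45.2931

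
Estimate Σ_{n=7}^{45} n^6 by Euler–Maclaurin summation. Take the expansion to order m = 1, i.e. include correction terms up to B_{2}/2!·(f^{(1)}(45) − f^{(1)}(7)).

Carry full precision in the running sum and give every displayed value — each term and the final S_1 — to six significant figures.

The integral term ∫_7^45 x^6 dx = 5.33812e+10.
½[f(7) + f(45)] = ½[117649 + 8.30377e+09] = 4.15194e+09.
Integral + boundary = 5.75332e+10.
Correction k=1: B_{2}/2! · (f^{(1)}(45) − f^{(1)}(7)) = 1/12 · (1.10717e+09 − 100842) = 9.22557e+07.

S_1 ≈ 5.76254e+10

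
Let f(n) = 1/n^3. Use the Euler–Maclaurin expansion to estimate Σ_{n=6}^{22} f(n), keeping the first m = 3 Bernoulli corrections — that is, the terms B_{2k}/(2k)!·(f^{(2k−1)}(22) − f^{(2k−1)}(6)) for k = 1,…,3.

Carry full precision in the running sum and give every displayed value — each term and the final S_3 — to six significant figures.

S_3 ≈ 0.0154077

The integral term ∫_6^22 1/x^3 dx = 0.0128558.
Boundary: ½(f(6) + f(22)) = ½(0.00462963 + 9.39144e-05) = 0.00236177.
Running total after boundary: 0.0152176.
Order-1 term: 1/12 · (-1.28065e-05 − (-0.00231481)) = 0.000191834.
Partial sum through k=1: 0.0154094.
Order-2 term: −1/720 · (-5.29194e-07 − (-0.00128601)) = -1.78539e-06.
Partial sum through k=2: 0.0154077.
Order-3 term: 1/30240 · (-4.59218e-08 − (-0.00150034)) = 4.96130e-08.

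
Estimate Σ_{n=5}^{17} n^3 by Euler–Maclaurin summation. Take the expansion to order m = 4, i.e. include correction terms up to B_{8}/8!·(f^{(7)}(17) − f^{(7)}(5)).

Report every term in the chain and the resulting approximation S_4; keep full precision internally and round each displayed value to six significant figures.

S_4 ≈ 23309.0

Integral: ∫_5^17 x^3 dx = 20724.0.
Boundary: ½(f(5) + f(17)) = ½(125.000 + 4913.00) = 2519.00.
Running total after boundary: 23243.0.
k=1: B_{2}/(2)! × [f^{(1)}(17) − f^{(1)}(5)] = 1/12 × (867.000 − 75.0000) = 66.0000.
After k=1: 23309.0.
k=2: B_{4}/(4)! × [f^{(3)}(17) − f^{(3)}(5)] = −1/720 × (6.00000 − 6.00000) = 0.00000.
After k=2: 23309.0.
k=3: B_{6}/(6)! × [f^{(5)}(17) − f^{(5)}(5)] = 1/30240 × (0.00000 − 0.00000) = 0.00000.
After k=3: 23309.0.
k=4: B_{8}/(8)! × [f^{(7)}(17) − f^{(7)}(5)] = −1/1209600 × (0.00000 − 0.00000) = 0.00000.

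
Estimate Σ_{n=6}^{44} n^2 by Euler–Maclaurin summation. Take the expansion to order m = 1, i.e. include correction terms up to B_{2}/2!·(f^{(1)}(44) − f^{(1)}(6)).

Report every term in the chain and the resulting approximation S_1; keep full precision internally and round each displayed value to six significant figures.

The integral term ∫_6^44 x^2 dx = 28322.7.
½[f(6) + f(44)] = ½[36.0000 + 1936.00] = 986.000.
So far: 29308.7.
Order-1 term: 1/12 · (88.0000 − 12.0000) = 6.33333.

S_1 ≈ 29315.0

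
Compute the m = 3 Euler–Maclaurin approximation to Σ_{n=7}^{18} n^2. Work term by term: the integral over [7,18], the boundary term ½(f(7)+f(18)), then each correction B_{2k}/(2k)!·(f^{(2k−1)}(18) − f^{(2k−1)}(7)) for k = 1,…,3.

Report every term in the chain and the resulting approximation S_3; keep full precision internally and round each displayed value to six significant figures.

The integral term ∫_7^18 x^2 dx = 1829.67.
½[f(7) + f(18)] = ½[49.0000 + 324.000] = 186.500.
So far: 2016.17.
Order-1 term: 1/12 · (36.0000 − 14.0000) = 1.83333.
Partial sum through k=1: 2018.00.
Order-2 term: −1/720 · (0.00000 − 0.00000) = 0.00000.
Partial sum through k=2: 2018.00.
Order-3 term: 1/30240 · (0.00000 − 0.00000) = 0.00000.

S_3 ≈ 2018.00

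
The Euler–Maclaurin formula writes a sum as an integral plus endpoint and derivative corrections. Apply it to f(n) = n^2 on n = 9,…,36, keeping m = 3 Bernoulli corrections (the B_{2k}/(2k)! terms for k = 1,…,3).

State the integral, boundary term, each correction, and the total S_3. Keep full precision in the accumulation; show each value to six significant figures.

S_3 ≈ 16002.0

∫_9^36 x^2 dx evaluates to 15309.0.
½[f(9) + f(36)] = ½[81.0000 + 1296.00] = 688.500.
Integral + boundary = 15997.5.
Order-1 term: 1/12 · (72.0000 − 18.0000) = 4.50000.
Partial sum through k=1: 16002.0.
Order-2 term: −1/720 · (0.00000 − 0.00000) = 0.00000.
Partial sum through k=2: 16002.0.
Order-3 term: 1/30240 · (0.00000 − 0.00000) = 0.00000.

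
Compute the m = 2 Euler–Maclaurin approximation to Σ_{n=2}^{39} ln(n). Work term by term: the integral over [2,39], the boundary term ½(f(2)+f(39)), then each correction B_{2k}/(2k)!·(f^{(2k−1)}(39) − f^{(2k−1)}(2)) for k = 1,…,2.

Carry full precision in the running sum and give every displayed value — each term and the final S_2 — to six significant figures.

Integral: ∫_2^39 ln(x) dx = 104.493.
½[f(2) + f(39)] = ½[0.693147 + 3.66356] = 2.17835.
So far: 106.671.
Order-1 term: 1/12 · (0.0256410 − 0.500000) = -0.0395299.
After k=1: 106.631.
Order-2 term: −1/720 · (3.37160e-05 − 0.250000) = 0.000347175.

S_2 ≈ 106.632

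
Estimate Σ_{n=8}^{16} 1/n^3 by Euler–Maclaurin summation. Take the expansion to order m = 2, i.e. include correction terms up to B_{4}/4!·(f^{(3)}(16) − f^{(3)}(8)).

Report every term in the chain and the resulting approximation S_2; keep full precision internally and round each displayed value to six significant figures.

The integral term ∫_8^16 1/x^3 dx = 0.00585938.
Boundary: ½(f(8) + f(16)) = ½(0.00195312 + 0.000244141) = 0.00109863.
Integral + boundary = 0.00695801.
Correction k=1: B_{2}/2! · (f^{(1)}(16) − f^{(1)}(8)) = 1/12 · (-4.57764e-05 − (-0.000732422)) = 5.72205e-05.
After k=1: 0.00701523.
Correction k=2: B_{4}/4! · (f^{(3)}(16) − f^{(3)}(8)) = −1/720 · (-3.57628e-06 − (-0.000228882)) = -3.12924e-07.

S_2 ≈ 0.00701492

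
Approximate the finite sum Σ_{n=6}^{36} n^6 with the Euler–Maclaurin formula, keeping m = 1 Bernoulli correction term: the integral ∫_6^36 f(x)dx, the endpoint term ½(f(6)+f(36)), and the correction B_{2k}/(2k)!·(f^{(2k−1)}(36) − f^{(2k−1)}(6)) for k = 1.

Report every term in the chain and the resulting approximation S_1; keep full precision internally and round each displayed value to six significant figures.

S_1 ≈ 1.23135e+10

The integral term ∫_6^36 x^6 dx = 1.11948e+10.
½[f(6) + f(36)] = ½[46656.0 + 2.17678e+09] = 1.08841e+09.
Integral + boundary = 1.22833e+10.
Order-1 term: 1/12 · (3.62797e+08 − 46656.0) = 3.02292e+07.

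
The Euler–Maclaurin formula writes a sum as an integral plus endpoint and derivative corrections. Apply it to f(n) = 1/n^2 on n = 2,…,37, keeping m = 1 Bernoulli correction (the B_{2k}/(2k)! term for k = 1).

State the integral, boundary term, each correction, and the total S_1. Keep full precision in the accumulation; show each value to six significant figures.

S_1 ≈ 0.619168

∫_2^37 1/x^2 dx evaluates to 0.472973.
Boundary: ½(f(2) + f(37)) = ½(0.250000 + 0.000730460) = 0.125365.
So far: 0.598338.
k=1: B_{2}/(2)! × [f^{(1)}(37) − f^{(1)}(2)] = 1/12 × (-3.94843e-05 − (-0.250000)) = 0.0208300.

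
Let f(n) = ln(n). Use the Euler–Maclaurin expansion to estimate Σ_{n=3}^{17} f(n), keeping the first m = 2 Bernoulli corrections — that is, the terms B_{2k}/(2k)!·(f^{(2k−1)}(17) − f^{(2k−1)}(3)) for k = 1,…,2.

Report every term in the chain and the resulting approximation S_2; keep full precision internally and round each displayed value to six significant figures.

S_2 ≈ 32.8119

∫_3^17 ln(x) dx evaluates to 30.8688.
½[f(3) + f(17)] = ½[1.09861 + 2.83321] = 1.96591.
So far: 32.8347.
Correction k=1: B_{2}/2! · (f^{(1)}(17) − f^{(1)}(3)) = 1/12 · (0.0588235 − 0.333333) = -0.0228758.
Partial sum through k=1: 32.8118.
Correction k=2: B_{4}/4! · (f^{(3)}(17) − f^{(3)}(3)) = −1/720 · (0.000407083 − 0.0740741) = 0.000102315.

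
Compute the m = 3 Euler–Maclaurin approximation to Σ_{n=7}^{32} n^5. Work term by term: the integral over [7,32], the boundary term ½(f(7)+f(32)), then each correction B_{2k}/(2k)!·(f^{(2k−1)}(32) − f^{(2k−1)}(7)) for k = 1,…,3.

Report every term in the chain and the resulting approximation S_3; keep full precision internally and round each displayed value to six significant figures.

Integral: ∫_7^32 x^5 dx = 1.78937e+08.
Endpoint term: (f(7) + f(32))/2 = (16807.0 + 3.35544e+07)/2 = 1.67856e+07.
Running total after boundary: 1.95723e+08.
Order-1 term: 1/12 · (5.24288e+06 − 12005.0) = 435906.
Partial sum through k=1: 1.96159e+08.
Order-2 term: −1/720 · (61440.0 − 2940.00) = -81.2500.
Partial sum through k=2: 1.96159e+08.
Order-3 term: 1/30240 · (120.000 − 120.000) = 0.00000.

S_3 ≈ 1.96159e+08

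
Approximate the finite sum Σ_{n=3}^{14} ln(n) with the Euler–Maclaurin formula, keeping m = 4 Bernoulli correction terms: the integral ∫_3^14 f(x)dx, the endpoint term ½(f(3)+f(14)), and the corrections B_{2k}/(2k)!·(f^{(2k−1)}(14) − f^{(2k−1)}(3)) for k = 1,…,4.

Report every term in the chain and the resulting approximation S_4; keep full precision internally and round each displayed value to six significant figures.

S_4 ≈ 24.4981

∫_3^14 ln(x) dx evaluates to 22.6510.
Endpoint term: (f(3) + f(14))/2 = (1.09861 + 2.63906)/2 = 1.86883.
So far: 24.5198.
Order-1 term: 1/12 · (0.0714286 − 0.333333) = -0.0218254.
After k=1: 24.4980.
Order-2 term: −1/720 · (0.000728863 − 0.0740741) = 0.000101868.
After k=2: 24.4981.
Order-3 term: 1/30240 · (4.46243e-05 − 0.0987654) = -3.26458e-06.
After k=3: 24.4981.
Order-4 term: −1/1209600 · (6.83024e-06 − 0.329218) = 2.72165e-07.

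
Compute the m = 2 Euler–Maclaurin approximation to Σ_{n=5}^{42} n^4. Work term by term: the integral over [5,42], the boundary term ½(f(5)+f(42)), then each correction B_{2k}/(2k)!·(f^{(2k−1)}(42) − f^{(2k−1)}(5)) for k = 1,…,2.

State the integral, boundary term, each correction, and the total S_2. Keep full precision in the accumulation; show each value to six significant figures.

S_2 ≈ 2.77184e+07

Integral: ∫_5^42 x^4 dx = 2.61376e+07.
Endpoint term: (f(5) + f(42))/2 = (625.000 + 3.11170e+06)/2 = 1.55616e+06.
So far: 2.76938e+07.
Order-1 term: 1/12 · (296352 − 500.000) = 24654.3.
After k=1: 2.77184e+07.
Order-2 term: −1/720 · (1008.00 − 120.000) = -1.23333.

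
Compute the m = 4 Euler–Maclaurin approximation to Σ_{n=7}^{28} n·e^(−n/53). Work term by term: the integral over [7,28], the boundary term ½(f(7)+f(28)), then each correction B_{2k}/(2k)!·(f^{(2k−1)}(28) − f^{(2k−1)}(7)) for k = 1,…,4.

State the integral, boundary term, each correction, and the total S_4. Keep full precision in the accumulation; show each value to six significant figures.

S_4 ≈ 266.660

Integral: ∫_7^28 x·e^(−x/53) dx = 255.378.
Boundary: ½(f(7) + f(28)) = ½(6.13392 + 16.5089) = 11.3214.
Integral + boundary = 266.700.
Correction k=1: B_{2}/2! · (f^{(1)}(28) − f^{(1)}(7)) = 1/12 · (0.278116 − 0.760540) = -0.0402021.
Running total after k=1: 266.660.
Correction k=2: B_{4}/4! · (f^{(3)}(28) − f^{(3)}(7)) = −1/720 · (0.000518806 − 0.000894657) = 5.22014e-07.
Running total after k=2: 266.660.
Correction k=3: B_{6}/6! · (f^{(5)}(28) − f^{(5)}(7)) = 1/30240 · (3.34141e-07 − 5.40606e-07) = -6.82752e-12.
Running total after k=3: 266.660.
Correction k=4: B_{8}/8! · (f^{(7)}(28) − f^{(7)}(7)) = −1/1209600 · (1.72157e-10 − 2.71526e-10) = 8.21500e-17.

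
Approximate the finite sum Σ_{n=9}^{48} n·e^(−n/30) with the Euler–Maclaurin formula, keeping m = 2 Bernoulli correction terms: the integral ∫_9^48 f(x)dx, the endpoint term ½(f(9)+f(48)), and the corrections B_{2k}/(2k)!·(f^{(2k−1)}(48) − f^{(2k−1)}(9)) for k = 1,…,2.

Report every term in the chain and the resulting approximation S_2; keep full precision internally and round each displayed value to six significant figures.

The integral term ∫_9^48 x·e^(−x/30) dx = 394.319.
Endpoint term: (f(9) + f(48))/2 = (6.66736 + 9.69103)/2 = 8.17920.
Running total after boundary: 402.499.
k=1: B_{2}/(2)! × [f^{(1)}(48) − f^{(1)}(9)] = 1/12 × (-0.121138 − 0.518573) = -0.0533092.
Partial sum through k=1: 402.445.
k=2: B_{4}/(4)! × [f^{(3)}(48) − f^{(3)}(9)] = −1/720 × (0.000314061 − 0.00222245) = 2.65055e-06.

S_2 ≈ 402.445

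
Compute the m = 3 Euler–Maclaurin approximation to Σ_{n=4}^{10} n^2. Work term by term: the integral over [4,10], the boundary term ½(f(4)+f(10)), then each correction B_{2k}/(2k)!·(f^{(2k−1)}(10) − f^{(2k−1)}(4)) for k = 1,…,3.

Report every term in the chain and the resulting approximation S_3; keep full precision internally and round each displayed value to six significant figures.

∫_4^10 x^2 dx evaluates to 312.000.
½[f(4) + f(10)] = ½[16.0000 + 100.000] = 58.0000.
Integral + boundary = 370.000.
k=1: B_{2}/(2)! × [f^{(1)}(10) − f^{(1)}(4)] = 1/12 × (20.0000 − 8.00000) = 1.00000.
Running total after k=1: 371.000.
k=2: B_{4}/(4)! × [f^{(3)}(10) − f^{(3)}(4)] = −1/720 × (0.00000 − 0.00000) = 0.00000.
Running total after k=2: 371.000.
k=3: B_{6}/(6)! × [f^{(5)}(10) − f^{(5)}(4)] = 1/30240 × (0.00000 − 0.00000) = 0.00000.

S_3 ≈ 371.000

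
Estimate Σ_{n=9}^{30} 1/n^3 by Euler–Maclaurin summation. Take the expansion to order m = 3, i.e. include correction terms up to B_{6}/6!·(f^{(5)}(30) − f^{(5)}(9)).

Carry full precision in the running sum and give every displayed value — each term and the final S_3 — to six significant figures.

Integral: ∫_9^30 1/x^3 dx = 0.00561728.
Boundary: ½(f(9) + f(30)) = ½(0.00137174 + 3.70370e-05) = 0.000704390.
Integral + boundary = 0.00632167.
Correction k=1: B_{2}/2! · (f^{(1)}(30) − f^{(1)}(9)) = 1/12 · (-3.70370e-06 − (-0.000457247)) = 3.77953e-05.
Running total after k=1: 0.00635947.
Correction k=2: B_{4}/4! · (f^{(3)}(30) − f^{(3)}(9)) = −1/720 · (-8.23045e-08 − (-0.000112901)) = -1.56692e-07.
Running total after k=2: 0.00635931.
Correction k=3: B_{6}/6! · (f^{(5)}(30) − f^{(5)}(9)) = 1/30240 · (-3.84088e-09 − (-5.85410e-05)) = 1.93575e-09.

S_3 ≈ 0.00635931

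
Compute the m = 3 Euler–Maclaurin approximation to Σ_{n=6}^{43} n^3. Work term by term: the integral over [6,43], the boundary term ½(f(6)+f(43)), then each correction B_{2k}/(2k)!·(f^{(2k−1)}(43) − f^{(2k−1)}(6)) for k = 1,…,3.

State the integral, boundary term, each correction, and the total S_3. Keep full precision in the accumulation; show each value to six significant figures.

S_3 ≈ 894691

∫_6^43 x^3 dx evaluates to 854376.
Boundary: ½(f(6) + f(43)) = ½(216.000 + 79507.0) = 39861.5.
So far: 894238.
Correction k=1: B_{2}/2! · (f^{(1)}(43) − f^{(1)}(6)) = 1/12 · (5547.00 − 108.000) = 453.250.
Running total after k=1: 894691.
Correction k=2: B_{4}/4! · (f^{(3)}(43) − f^{(3)}(6)) = −1/720 · (6.00000 − 6.00000) = 0.00000.
Running total after k=2: 894691.
Correction k=3: B_{6}/6! · (f^{(5)}(43) − f^{(5)}(6)) = 1/30240 · (0.00000 − 0.00000) = 0.00000.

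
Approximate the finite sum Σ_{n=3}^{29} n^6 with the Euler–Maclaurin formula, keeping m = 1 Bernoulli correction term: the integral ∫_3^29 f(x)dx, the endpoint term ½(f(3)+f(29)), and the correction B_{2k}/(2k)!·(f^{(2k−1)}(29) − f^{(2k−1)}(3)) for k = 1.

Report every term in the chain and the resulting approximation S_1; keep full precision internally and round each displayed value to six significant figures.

S_1 ≈ 2.77194e+09

The integral term ∫_3^29 x^6 dx = 2.46427e+09.
Boundary: ½(f(3) + f(29)) = ½(729.000 + 5.94823e+08) = 2.97412e+08.
Running total after boundary: 2.76168e+09.
k=1: B_{2}/(2)! × [f^{(1)}(29) − f^{(1)}(3)] = 1/12 × (1.23067e+08 − 1458.00) = 1.02555e+07.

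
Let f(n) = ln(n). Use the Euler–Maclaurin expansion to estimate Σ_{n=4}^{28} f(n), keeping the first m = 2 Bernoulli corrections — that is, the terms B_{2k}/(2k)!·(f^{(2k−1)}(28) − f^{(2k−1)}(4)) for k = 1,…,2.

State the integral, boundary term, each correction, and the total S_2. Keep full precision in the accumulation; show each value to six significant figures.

S_2 ≈ 66.0980

∫_4^28 ln(x) dx evaluates to 63.7565.
Boundary: ½(f(4) + f(28)) = ½(1.38629 + 3.33220) = 2.35925.
Running total after boundary: 66.1158.
Correction k=1: B_{2}/2! · (f^{(1)}(28) − f^{(1)}(4)) = 1/12 · (0.0357143 − 0.250000) = -0.0178571.
After k=1: 66.0979.
Correction k=2: B_{4}/4! · (f^{(3)}(28) − f^{(3)}(4)) = −1/720 · (9.11079e-05 − 0.0312500) = 4.32762e-05.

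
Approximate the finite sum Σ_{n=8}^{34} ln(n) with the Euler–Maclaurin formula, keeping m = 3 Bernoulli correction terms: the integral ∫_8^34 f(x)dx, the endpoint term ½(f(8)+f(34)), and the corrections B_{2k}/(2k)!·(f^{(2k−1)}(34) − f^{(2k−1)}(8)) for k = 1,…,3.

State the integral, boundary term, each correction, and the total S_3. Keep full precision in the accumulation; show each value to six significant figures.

S_3 ≈ 80.0557

∫_8^34 ln(x) dx evaluates to 77.2607.
Endpoint term: (f(8) + f(34))/2 = (2.07944 + 3.52636)/2 = 2.80290.
Running total after boundary: 80.0636.
k=1: B_{2}/(2)! × [f^{(1)}(34) − f^{(1)}(8)] = 1/12 × (0.0294118 − 0.125000) = -0.00796569.
Running total after k=1: 80.0557.
k=2: B_{4}/(4)! × [f^{(3)}(34) − f^{(3)}(8)] = −1/720 × (5.08854e-05 − 0.00390625) = 5.35467e-06.
Running total after k=2: 80.0557.
k=3: B_{6}/(6)! × [f^{(5)}(34) − f^{(5)}(8)] = 1/30240 × (5.28222e-07 − 0.000732422) = -2.42028e-08.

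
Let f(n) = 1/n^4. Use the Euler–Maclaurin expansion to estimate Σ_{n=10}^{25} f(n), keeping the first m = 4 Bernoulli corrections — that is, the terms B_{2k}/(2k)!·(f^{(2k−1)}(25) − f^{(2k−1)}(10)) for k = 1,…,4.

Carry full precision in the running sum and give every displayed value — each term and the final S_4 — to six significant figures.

S_4 ≈ 0.000366563

Integral: ∫_10^25 1/x^4 dx = 0.000312000.
Boundary: ½(f(10) + f(25)) = ½(0.000100000 + 2.56000e-06) = 5.12800e-05.
So far: 0.000363280.
Correction k=1: B_{2}/2! · (f^{(1)}(25) − f^{(1)}(10)) = 1/12 · (-4.09600e-07 − (-4.00000e-05)) = 3.29920e-06.
Running total after k=1: 0.000366579.
Correction k=2: B_{4}/4! · (f^{(3)}(25) − f^{(3)}(10)) = −1/720 · (-1.96608e-08 − (-1.20000e-05)) = -1.66394e-08.
Running total after k=2: 0.000366563.
Correction k=3: B_{6}/6! · (f^{(5)}(25) − f^{(5)}(10)) = 1/30240 · (-1.76161e-09 − (-6.72000e-06)) = 2.22164e-10.
Running total after k=3: 0.000366563.
Correction k=4: B_{8}/8! · (f^{(7)}(25) − f^{(7)}(10)) = −1/1209600 · (-2.53672e-10 − (-6.04800e-06)) = -4.99979e-12.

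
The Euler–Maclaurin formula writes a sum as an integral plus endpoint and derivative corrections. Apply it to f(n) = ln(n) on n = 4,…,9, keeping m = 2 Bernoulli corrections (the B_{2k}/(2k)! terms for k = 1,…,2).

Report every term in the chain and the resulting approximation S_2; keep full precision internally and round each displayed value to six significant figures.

S_2 ≈ 11.0101

Integral: ∫_4^9 ln(x) dx = 9.22984.
½[f(4) + f(9)] = ½[1.38629 + 2.19722] = 1.79176.
Integral + boundary = 11.0216.
k=1: B_{2}/(2)! × [f^{(1)}(9) − f^{(1)}(4)] = 1/12 × (0.111111 − 0.250000) = -0.0115741.
Partial sum through k=1: 11.0100.
k=2: B_{4}/(4)! × [f^{(3)}(9) − f^{(3)}(4)] = −1/720 × (0.00274348 − 0.0312500) = 3.95924e-05.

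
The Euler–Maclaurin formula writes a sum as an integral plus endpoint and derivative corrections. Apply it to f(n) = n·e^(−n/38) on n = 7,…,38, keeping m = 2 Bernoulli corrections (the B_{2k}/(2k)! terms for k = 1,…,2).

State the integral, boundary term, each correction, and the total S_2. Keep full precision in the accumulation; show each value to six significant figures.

S_2 ≈ 369.719

Integral: ∫_7^38 x·e^(−x/38) dx = 359.875.
½[f(7) + f(38)] = ½[5.82232 + 13.9794] = 9.90087.
So far: 369.776.
k=1: B_{2}/(2)! × [f^{(1)}(38) − f^{(1)}(7)] = 1/12 × (0.00000 − 0.678542) = -0.0565451.
Running total after k=1: 369.719.
k=2: B_{4}/(4)! × [f^{(3)}(38) − f^{(3)}(7)] = −1/720 × (0.000509528 − 0.00162193) = 1.54500e-06.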